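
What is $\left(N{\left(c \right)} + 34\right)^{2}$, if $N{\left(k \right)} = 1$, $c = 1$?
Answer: $1225$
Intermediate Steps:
$\left(N{\left(c \right)} + 34\right)^{2} = \left(1 + 34\right)^{2} = 35^{2} = 1225$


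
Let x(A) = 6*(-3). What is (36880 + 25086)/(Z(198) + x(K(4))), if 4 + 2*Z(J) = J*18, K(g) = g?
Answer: 30983/881 ≈ 35.168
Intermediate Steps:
x(A) = -18
Z(J) = -2 + 9*J (Z(J) = -2 + (J*18)/2 = -2 + (18*J)/2 = -2 + 9*J)
(36880 + 25086)/(Z(198) + x(K(4))) = (36880 + 25086)/((-2 + 9*198) - 18) = 61966/((-2 + 1782) - 18) = 61966/(1780 - 18) = 61966/1762 = 61966*(1/1762) = 30983/881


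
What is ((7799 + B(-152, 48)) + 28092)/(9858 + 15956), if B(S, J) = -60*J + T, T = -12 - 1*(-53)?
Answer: 16526/12907 ≈ 1.2804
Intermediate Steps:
T = 41 (T = -12 + 53 = 41)
B(S, J) = 41 - 60*J (B(S, J) = -60*J + 41 = 41 - 60*J)
((7799 + B(-152, 48)) + 28092)/(9858 + 15956) = ((7799 + (41 - 60*48)) + 28092)/(9858 + 15956) = ((7799 + (41 - 2880)) + 28092)/25814 = ((7799 - 2839) + 28092)*(1/25814) = (4960 + 28092)*(1/25814) = 33052*(1/25814) = 16526/12907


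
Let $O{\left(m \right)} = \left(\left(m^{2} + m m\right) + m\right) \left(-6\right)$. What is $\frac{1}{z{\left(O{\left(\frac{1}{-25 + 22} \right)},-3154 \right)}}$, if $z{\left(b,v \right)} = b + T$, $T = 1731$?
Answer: $\frac{3}{5195} \approx 0.00057748$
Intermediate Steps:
$O{\left(m \right)} = - 12 m^{2} - 6 m$ ($O{\left(m \right)} = \left(\left(m^{2} + m^{2}\right) + m\right) \left(-6\right) = \left(2 m^{2} + m\right) \left(-6\right) = \left(m + 2 m^{2}\right) \left(-6\right) = - 12 m^{2} - 6 m$)
$z{\left(b,v \right)} = 1731 + b$ ($z{\left(b,v \right)} = b + 1731 = 1731 + b$)
$\frac{1}{z{\left(O{\left(\frac{1}{-25 + 22} \right)},-3154 \right)}} = \frac{1}{1731 - \frac{6 \left(1 + \frac{2}{-25 + 22}\right)}{-25 + 22}} = \frac{1}{1731 - \frac{6 \left(1 + \frac{2}{-3}\right)}{-3}} = \frac{1}{1731 - - 2 \left(1 + 2 \left(- \frac{1}{3}\right)\right)} = \frac{1}{1731 - - 2 \left(1 - \frac{2}{3}\right)} = \frac{1}{1731 - \left(-2\right) \frac{1}{3}} = \frac{1}{1731 + \frac{2}{3}} = \frac{1}{\frac{5195}{3}} = \frac{3}{5195}$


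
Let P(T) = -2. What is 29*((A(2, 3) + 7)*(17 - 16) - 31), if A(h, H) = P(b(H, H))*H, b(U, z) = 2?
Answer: -870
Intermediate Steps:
A(h, H) = -2*H
29*((A(2, 3) + 7)*(17 - 16) - 31) = 29*((-2*3 + 7)*(17 - 16) - 31) = 29*((-6 + 7)*1 - 31) = 29*(1*1 - 31) = 29*(1 - 31) = 29*(-30) = -870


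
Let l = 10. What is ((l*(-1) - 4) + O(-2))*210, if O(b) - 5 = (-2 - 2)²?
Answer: 1470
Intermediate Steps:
O(b) = 21 (O(b) = 5 + (-2 - 2)² = 5 + (-4)² = 5 + 16 = 21)
((l*(-1) - 4) + O(-2))*210 = ((10*(-1) - 4) + 21)*210 = ((-10 - 4) + 21)*210 = (-14 + 21)*210 = 7*210 = 1470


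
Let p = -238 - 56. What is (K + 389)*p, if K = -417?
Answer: 8232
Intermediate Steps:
p = -294
(K + 389)*p = (-417 + 389)*(-294) = -28*(-294) = 8232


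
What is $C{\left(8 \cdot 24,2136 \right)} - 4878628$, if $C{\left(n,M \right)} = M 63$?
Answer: $-4744060$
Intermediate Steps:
$C{\left(n,M \right)} = 63 M$
$C{\left(8 \cdot 24,2136 \right)} - 4878628 = 63 \cdot 2136 - 4878628 = 134568 - 4878628 = -4744060$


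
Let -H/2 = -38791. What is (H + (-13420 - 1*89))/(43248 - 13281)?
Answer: 64073/29967 ≈ 2.1381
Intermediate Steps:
H = 77582 (H = -2*(-38791) = 77582)
(H + (-13420 - 1*89))/(43248 - 13281) = (77582 + (-13420 - 1*89))/(43248 - 13281) = (77582 + (-13420 - 89))/29967 = (77582 - 13509)*(1/29967) = 64073*(1/29967) = 64073/29967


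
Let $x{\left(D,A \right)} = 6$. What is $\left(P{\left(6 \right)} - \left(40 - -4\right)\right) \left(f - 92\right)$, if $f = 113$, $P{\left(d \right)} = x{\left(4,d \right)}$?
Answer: $-798$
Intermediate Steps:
$P{\left(d \right)} = 6$
$\left(P{\left(6 \right)} - \left(40 - -4\right)\right) \left(f - 92\right) = \left(6 - \left(40 - -4\right)\right) \left(113 - 92\right) = \left(6 - \left(40 + 4\right)\right) 21 = \left(6 - 44\right) 21 = \left(-38\right) 21 = -798$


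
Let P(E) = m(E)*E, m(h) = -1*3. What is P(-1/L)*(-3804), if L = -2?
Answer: 5706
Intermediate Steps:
m(h) = -3
P(E) = -3*E
P(-1/L)*(-3804) = -(-3)/(-2)*(-3804) = -(-3)*(-1)/2*(-3804) = -3*½*(-3804) = -3/2*(-3804) = 5706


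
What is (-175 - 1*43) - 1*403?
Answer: -621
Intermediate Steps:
(-175 - 1*43) - 1*403 = (-175 - 43) - 403 = -218 - 403 = -621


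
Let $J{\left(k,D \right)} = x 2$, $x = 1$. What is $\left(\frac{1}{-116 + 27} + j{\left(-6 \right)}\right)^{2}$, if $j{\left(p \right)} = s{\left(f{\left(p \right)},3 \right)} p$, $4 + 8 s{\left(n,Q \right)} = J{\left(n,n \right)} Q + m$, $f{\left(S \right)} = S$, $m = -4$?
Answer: $\frac{70225}{31684} \approx 2.2164$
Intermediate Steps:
$J{\left(k,D \right)} = 2$ ($J{\left(k,D \right)} = 1 \cdot 2 = 2$)
$s{\left(n,Q \right)} = -1 + \frac{Q}{4}$ ($s{\left(n,Q \right)} = - \frac{1}{2} + \frac{2 Q - 4}{8} = - \frac{1}{2} + \frac{-4 + 2 Q}{8} = - \frac{1}{2} + \left(- \frac{1}{2} + \frac{Q}{4}\right) = -1 + \frac{Q}{4}$)
$j{\left(p \right)} = - \frac{p}{4}$ ($j{\left(p \right)} = \left(-1 + \frac{1}{4} \cdot 3\right) p = \left(-1 + \frac{3}{4}\right) p = - \frac{p}{4}$)
$\left(\frac{1}{-116 + 27} + j{\left(-6 \right)}\right)^{2} = \left(\frac{1}{-116 + 27} - - \frac{3}{2}\right)^{2} = \left(\frac{1}{-89} + \frac{3}{2}\right)^{2} = \left(- \frac{1}{89} + \frac{3}{2}\right)^{2} = \left(\frac{265}{178}\right)^{2} = \frac{70225}{31684}$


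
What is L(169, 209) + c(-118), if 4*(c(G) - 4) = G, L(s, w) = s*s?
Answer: 57071/2 ≈ 28536.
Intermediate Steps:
L(s, w) = s²
c(G) = 4 + G/4
L(169, 209) + c(-118) = 169² + (4 + (¼)*(-118)) = 28561 + (4 - 59/2) = 28561 - 51/2 = 57071/2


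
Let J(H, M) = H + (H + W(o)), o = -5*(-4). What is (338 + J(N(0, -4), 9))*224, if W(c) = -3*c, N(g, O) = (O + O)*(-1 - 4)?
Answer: 80192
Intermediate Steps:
o = 20
N(g, O) = -10*O (N(g, O) = (2*O)*(-5) = -10*O)
J(H, M) = -60 + 2*H (J(H, M) = H + (H - 3*20) = H + (H - 60) = H + (-60 + H) = -60 + 2*H)
(338 + J(N(0, -4), 9))*224 = (338 + (-60 + 2*(-10*(-4))))*224 = (338 + (-60 + 2*40))*224 = (338 + (-60 + 80))*224 = (338 + 20)*224 = 358*224 = 80192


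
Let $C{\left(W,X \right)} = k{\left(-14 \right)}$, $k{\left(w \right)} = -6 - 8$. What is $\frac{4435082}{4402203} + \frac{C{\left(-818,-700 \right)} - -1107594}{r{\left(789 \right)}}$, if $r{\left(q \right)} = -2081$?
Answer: $- \frac{4866562593098}{9160984443} \approx -531.23$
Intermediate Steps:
$k{\left(w \right)} = -14$ ($k{\left(w \right)} = -6 - 8 = -14$)
$C{\left(W,X \right)} = -14$
$\frac{4435082}{4402203} + \frac{C{\left(-818,-700 \right)} - -1107594}{r{\left(789 \right)}} = \frac{4435082}{4402203} + \frac{-14 - -1107594}{-2081} = 4435082 \cdot \frac{1}{4402203} + \left(-14 + 1107594\right) \left(- \frac{1}{2081}\right) = \frac{4435082}{4402203} + 1107580 \left(- \frac{1}{2081}\right) = \frac{4435082}{4402203} - \frac{1107580}{2081} = - \frac{4866562593098}{9160984443}$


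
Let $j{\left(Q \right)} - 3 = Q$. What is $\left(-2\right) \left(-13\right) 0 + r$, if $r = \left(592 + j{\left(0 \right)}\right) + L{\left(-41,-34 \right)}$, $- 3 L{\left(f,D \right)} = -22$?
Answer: $\frac{1807}{3} \approx 602.33$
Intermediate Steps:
$j{\left(Q \right)} = 3 + Q$
$L{\left(f,D \right)} = \frac{22}{3}$ ($L{\left(f,D \right)} = \left(- \frac{1}{3}\right) \left(-22\right) = \frac{22}{3}$)
$r = \frac{1807}{3}$ ($r = \left(592 + \left(3 + 0\right)\right) + \frac{22}{3} = \left(592 + 3\right) + \frac{22}{3} = 595 + \frac{22}{3} = \frac{1807}{3} \approx 602.33$)
$\left(-2\right) \left(-13\right) 0 + r = \left(-2\right) \left(-13\right) 0 + \frac{1807}{3} = 26 \cdot 0 + \frac{1807}{3} = 0 + \frac{1807}{3} = \frac{1807}{3}$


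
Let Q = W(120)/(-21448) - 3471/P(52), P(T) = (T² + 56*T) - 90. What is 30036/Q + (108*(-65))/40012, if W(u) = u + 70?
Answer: -2967497869777227/62932163987 ≈ -47154.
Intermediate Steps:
W(u) = 70 + u
P(T) = -90 + T² + 56*T
Q = -6291329/9876804 (Q = (70 + 120)/(-21448) - 3471/(-90 + 52² + 56*52) = 190*(-1/21448) - 3471/(-90 + 2704 + 2912) = -95/10724 - 3471/5526 = -95/10724 - 3471*1/5526 = -95/10724 - 1157/1842 = -6291329/9876804 ≈ -0.63698)
30036/Q + (108*(-65))/40012 = 30036/(-6291329/9876804) + (108*(-65))/40012 = 30036*(-9876804/6291329) - 7020*1/40012 = -296659684944/6291329 - 1755/10003 = -2967497869777227/62932163987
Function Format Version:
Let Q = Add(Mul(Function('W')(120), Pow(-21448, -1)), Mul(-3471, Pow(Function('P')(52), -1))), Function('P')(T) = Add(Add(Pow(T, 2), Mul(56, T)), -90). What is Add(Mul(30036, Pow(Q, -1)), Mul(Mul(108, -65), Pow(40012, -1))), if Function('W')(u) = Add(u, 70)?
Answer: Rational(-2967497869777227, 62932163987) ≈ -47154.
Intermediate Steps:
Function('W')(u) = Add(70, u)
Function('P')(T) = Add(-90, Pow(T, 2), Mul(56, T))
Q = Rational(-6291329, 9876804) (Q = Add(Mul(Add(70, 120), Pow(-21448, -1)), Mul(-3471, Pow(Add(-90, Pow(52, 2), Mul(56, 52)), -1))) = Add(Mul(190, Rational(-1, 21448)), Mul(-3471, Pow(Add(-90, 2704, 2912), -1))) = Add(Rational(-95, 10724), Mul(-3471, Pow(5526, -1))) = Add(Rational(-95, 10724), Mul(-3471, Rational(1, 5526))) = Add(Rational(-95, 10724), Rational(-1157, 1842)) = Rational(-6291329, 9876804) ≈ -0.63698)
Add(Mul(30036, Pow(Q, -1)), Mul(Mul(108, -65), Pow(40012, -1))) = Add(Mul(30036, Pow(Rational(-6291329, 9876804), -1)), Mul(Mul(108, -65), Pow(40012, -1))) = Add(Mul(30036, Rational(-9876804, 6291329)), Mul(-7020, Rational(1, 40012))) = Add(Rational(-296659684944, 6291329), Rational(-1755, 10003)) = Rational(-2967497869777227, 62932163987)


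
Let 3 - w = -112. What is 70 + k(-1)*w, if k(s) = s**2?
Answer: 185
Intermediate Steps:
w = 115 (w = 3 - 1*(-112) = 3 + 112 = 115)
70 + k(-1)*w = 70 + (-1)**2*115 = 70 + 1*115 = 70 + 115 = 185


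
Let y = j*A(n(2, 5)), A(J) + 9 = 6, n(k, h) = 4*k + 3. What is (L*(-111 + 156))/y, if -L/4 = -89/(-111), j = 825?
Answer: 356/6105 ≈ 0.058313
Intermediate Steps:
n(k, h) = 3 + 4*k
L = -356/111 (L = -(-356)/(-111) = -(-356)*(-1)/111 = -4*89/111 = -356/111 ≈ -3.2072)
A(J) = -3 (A(J) = -9 + 6 = -3)
y = -2475 (y = 825*(-3) = -2475)
(L*(-111 + 156))/y = -356*(-111 + 156)/111/(-2475) = -356/111*45*(-1/2475) = -5340/37*(-1/2475) = 356/6105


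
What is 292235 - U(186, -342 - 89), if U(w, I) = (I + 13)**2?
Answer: 117511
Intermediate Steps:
U(w, I) = (13 + I)**2
292235 - U(186, -342 - 89) = 292235 - (13 + (-342 - 89))**2 = 292235 - (13 - 431)**2 = 292235 - 1*(-418)**2 = 292235 - 1*174724 = 292235 - 174724 = 117511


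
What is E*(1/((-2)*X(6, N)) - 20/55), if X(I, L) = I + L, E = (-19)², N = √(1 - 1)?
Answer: -21299/132 ≈ -161.36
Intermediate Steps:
N = 0 (N = √0 = 0)
E = 361
E*(1/((-2)*X(6, N)) - 20/55) = 361*(1/((-2)*(6 + 0)) - 20/55) = 361*(-½/6 - 20*1/55) = 361*(-½*⅙ - 4/11) = 361*(-1/12 - 4/11) = 361*(-59/132) = -21299/132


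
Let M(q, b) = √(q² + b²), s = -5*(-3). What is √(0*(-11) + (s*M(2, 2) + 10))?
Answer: √(10 + 30*√2) ≈ 7.2406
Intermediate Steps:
s = 15 (s = -1*(-15) = 15)
M(q, b) = √(b² + q²)
√(0*(-11) + (s*M(2, 2) + 10)) = √(0*(-11) + (15*√(2² + 2²) + 10)) = √(0 + (15*√(4 + 4) + 10)) = √(0 + (15*√8 + 10)) = √(0 + (15*(2*√2) + 10)) = √(0 + (30*√2 + 10)) = √(0 + (10 + 30*√2)) = √(10 + 30*√2)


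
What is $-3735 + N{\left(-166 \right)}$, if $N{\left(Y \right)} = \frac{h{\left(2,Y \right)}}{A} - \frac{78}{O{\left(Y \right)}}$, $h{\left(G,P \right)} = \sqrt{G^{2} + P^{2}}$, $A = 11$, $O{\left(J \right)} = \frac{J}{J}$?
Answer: $-3813 + \frac{2 \sqrt{6890}}{11} \approx -3797.9$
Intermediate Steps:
$O{\left(J \right)} = 1$
$N{\left(Y \right)} = -78 + \frac{\sqrt{4 + Y^{2}}}{11}$ ($N{\left(Y \right)} = \frac{\sqrt{2^{2} + Y^{2}}}{11} - \frac{78}{1} = \sqrt{4 + Y^{2}} \cdot \frac{1}{11} - 78 = \frac{\sqrt{4 + Y^{2}}}{11} - 78 = -78 + \frac{\sqrt{4 + Y^{2}}}{11}$)
$-3735 + N{\left(-166 \right)} = -3735 - \left(78 - \frac{\sqrt{4 + \left(-166\right)^{2}}}{11}\right) = -3735 - \left(78 - \frac{\sqrt{4 + 27556}}{11}\right) = -3735 - \left(78 - \frac{\sqrt{27560}}{11}\right) = -3735 - \left(78 - \frac{2 \sqrt{6890}}{11}\right) = -3813 + \frac{2 \sqrt{6890}}{11}$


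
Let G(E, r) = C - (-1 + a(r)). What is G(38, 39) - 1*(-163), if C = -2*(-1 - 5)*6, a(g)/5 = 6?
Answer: 206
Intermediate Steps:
a(g) = 30 (a(g) = 5*6 = 30)
C = 72 (C = -2*(-6)*6 = 12*6 = 72)
G(E, r) = 43 (G(E, r) = 72 - (-1 + 30) = 72 - 29 = 43)
G(38, 39) - 1*(-163) = 43 - 1*(-163) = 43 + 163 = 206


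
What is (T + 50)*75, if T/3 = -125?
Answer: -24375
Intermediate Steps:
T = -375 (T = 3*(-125) = -375)
(T + 50)*75 = (-375 + 50)*75 = -325*75 = -24375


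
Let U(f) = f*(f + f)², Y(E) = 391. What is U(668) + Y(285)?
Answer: 1192310919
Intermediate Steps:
U(f) = 4*f³ (U(f) = f*(2*f)² = f*(4*f²) = 4*f³)
U(668) + Y(285) = 4*668³ + 391 = 4*298077632 + 391 = 1192310528 + 391 = 1192310919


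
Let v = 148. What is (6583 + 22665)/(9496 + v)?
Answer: 7312/2411 ≈ 3.0328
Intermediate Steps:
(6583 + 22665)/(9496 + v) = (6583 + 22665)/(9496 + 148) = 29248/9644 = 29248*(1/9644) = 7312/2411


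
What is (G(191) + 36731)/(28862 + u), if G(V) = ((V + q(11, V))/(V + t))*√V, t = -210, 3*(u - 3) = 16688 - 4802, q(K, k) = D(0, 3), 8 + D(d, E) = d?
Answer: 36731/32827 - 183*√191/623713 ≈ 1.1149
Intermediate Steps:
D(d, E) = -8 + d
q(K, k) = -8 (q(K, k) = -8 + 0 = -8)
u = 3965 (u = 3 + (16688 - 4802)/3 = 3 + (⅓)*11886 = 3 + 3962 = 3965)
G(V) = √V*(-8 + V)/(-210 + V) (G(V) = ((V - 8)/(V - 210))*√V = ((-8 + V)/(-210 + V))*√V = √V*(-8 + V)/(-210 + V))
(G(191) + 36731)/(28862 + u) = (√191*(-8 + 191)/(-210 + 191) + 36731)/(28862 + 3965) = (√191*183/(-19) + 36731)/32827 = (√191*(-1/19)*183 + 36731)*(1/32827) = (-183*√191/19 + 36731)*(1/32827) = (36731 - 183*√191/19)*(1/32827) = 36731/32827 - 183*√191/623713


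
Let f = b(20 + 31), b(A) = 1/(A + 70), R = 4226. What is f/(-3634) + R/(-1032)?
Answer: -464558099/113446212 ≈ -4.0950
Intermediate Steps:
b(A) = 1/(70 + A)
f = 1/121 (f = 1/(70 + (20 + 31)) = 1/(70 + 51) = 1/121 ≈ 0.0082645)
f/(-3634) + R/(-1032) = (1/121)/(-3634) + 4226/(-1032) = (1/121)*(-1/3634) + 4226*(-1/1032) = -1/439714 - 2113/516 = -464558099/113446212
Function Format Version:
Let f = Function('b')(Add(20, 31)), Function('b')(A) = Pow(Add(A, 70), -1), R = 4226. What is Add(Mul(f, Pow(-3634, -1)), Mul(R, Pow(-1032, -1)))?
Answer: Rational(-464558099, 113446212) ≈ -4.0950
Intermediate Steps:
Function('b')(A) = Pow(Add(70, A), -1)
f = Rational(1, 121) (f = Pow(Add(70, Add(20, 31)), -1) = Pow(Add(70, 51), -1) = Pow(121, -1) = Rational(1, 121) ≈ 0.0082645)
Add(Mul(f, Pow(-3634, -1)), Mul(R, Pow(-1032, -1))) = Add(Mul(Rational(1, 121), Pow(-3634, -1)), Mul(4226, Pow(-1032, -1))) = Add(Mul(Rational(1, 121), Rational(-1, 3634)), Mul(4226, Rational(-1, 1032))) = Add(Rational(-1, 439714), Rational(-2113, 516)) = Rational(-464558099, 113446212)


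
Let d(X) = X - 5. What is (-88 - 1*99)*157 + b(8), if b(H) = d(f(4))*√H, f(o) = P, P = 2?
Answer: -29359 - 6*√2 ≈ -29368.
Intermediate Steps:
f(o) = 2
d(X) = -5 + X
b(H) = -3*√H (b(H) = (-5 + 2)*√H = -3*√H)
(-88 - 1*99)*157 + b(8) = (-88 - 1*99)*157 - 6*√2 = (-88 - 99)*157 - 6*√2 = -187*157 - 6*√2 = -29359 - 6*√2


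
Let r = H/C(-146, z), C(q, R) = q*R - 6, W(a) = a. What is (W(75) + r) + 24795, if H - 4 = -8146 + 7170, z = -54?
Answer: 32654148/1313 ≈ 24870.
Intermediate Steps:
C(q, R) = -6 + R*q (C(q, R) = R*q - 6 = -6 + R*q)
H = -972 (H = 4 + (-8146 + 7170) = 4 - 976 = -972)
r = -162/1313 (r = -972/(-6 - 54*(-146)) = -972/(-6 + 7884) = -972/7878 = -972*1/7878 = -162/1313 ≈ -0.12338)
(W(75) + r) + 24795 = (75 - 162/1313) + 24795 = 98313/1313 + 24795 = 32654148/1313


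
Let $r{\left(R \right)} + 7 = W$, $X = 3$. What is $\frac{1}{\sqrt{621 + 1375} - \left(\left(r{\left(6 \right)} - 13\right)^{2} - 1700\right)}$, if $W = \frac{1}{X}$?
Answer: $\frac{106371}{139527085} - \frac{162 \sqrt{499}}{139527085} \approx 0.00073643$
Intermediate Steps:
$W = \frac{1}{3} \approx 0.33333$
$r{\left(R \right)} = - \frac{20}{3}$ ($r{\left(R \right)} = -7 + \frac{1}{3} = - \frac{20}{3}$)
$\frac{1}{\sqrt{621 + 1375} - \left(\left(r{\left(6 \right)} - 13\right)^{2} - 1700\right)} = \frac{1}{\sqrt{621 + 1375} - \left(\left(- \frac{20}{3} - 13\right)^{2} - 1700\right)} = \frac{1}{\sqrt{1996} - \left(\left(- \frac{59}{3}\right)^{2} - 1700\right)} = \frac{1}{2 \sqrt{499} - \left(\frac{3481}{9} - 1700\right)} = \frac{1}{2 \sqrt{499} - - \frac{11819}{9}} = \frac{1}{2 \sqrt{499} + \frac{11819}{9}} = \frac{1}{\frac{11819}{9} + 2 \sqrt{499}}$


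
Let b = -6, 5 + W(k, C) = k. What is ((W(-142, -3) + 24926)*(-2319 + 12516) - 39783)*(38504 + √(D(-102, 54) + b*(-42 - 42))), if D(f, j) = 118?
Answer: 9727330206720 + 252631680*√622 ≈ 9.7336e+12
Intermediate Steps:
W(k, C) = -5 + k
((W(-142, -3) + 24926)*(-2319 + 12516) - 39783)*(38504 + √(D(-102, 54) + b*(-42 - 42))) = (((-5 - 142) + 24926)*(-2319 + 12516) - 39783)*(38504 + √(118 - 6*(-42 - 42))) = ((-147 + 24926)*10197 - 39783)*(38504 + √(118 - 6*(-84))) = (24779*10197 - 39783)*(38504 + √(118 + 504)) = (252671463 - 39783)*(38504 + √622) = 252631680*(38504 + √622) = 9727330206720 + 252631680*√622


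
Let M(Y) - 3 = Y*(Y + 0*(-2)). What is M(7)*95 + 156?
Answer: 5096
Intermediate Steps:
M(Y) = 3 + Y² (M(Y) = 3 + Y*(Y + 0*(-2)) = 3 + Y*(Y + 0) = 3 + Y*Y = 3 + Y²)
M(7)*95 + 156 = (3 + 7²)*95 + 156 = (3 + 49)*95 + 156 = 52*95 + 156 = 4940 + 156 = 5096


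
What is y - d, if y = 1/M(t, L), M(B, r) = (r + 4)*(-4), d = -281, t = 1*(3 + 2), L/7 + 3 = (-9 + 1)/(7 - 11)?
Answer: 3373/12 ≈ 281.08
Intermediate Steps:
L = -7 (L = -21 + 7*((-9 + 1)/(7 - 11)) = -21 + 7*(-8/(-4)) = -21 + 7*(-8*(-¼)) = -21 + 7*2 = -21 + 14 = -7)
t = 5 (t = 1*5 = 5)
M(B, r) = -16 - 4*r (M(B, r) = (4 + r)*(-4) = -16 - 4*r)
y = 1/12 (y = 1/(-16 - 4*(-7)) = 1/(-16 + 28) = 1/12 ≈ 0.083333)
y - d = 1/12 - 1*(-281) = 1/12 + 281 = 3373/12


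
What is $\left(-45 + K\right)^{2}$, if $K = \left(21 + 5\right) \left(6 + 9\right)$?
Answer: $119025$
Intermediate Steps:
$K = 390$ ($K = 26 \cdot 15 = 390$)
$\left(-45 + K\right)^{2} = \left(-45 + 390\right)^{2} = 345^{2} = 119025$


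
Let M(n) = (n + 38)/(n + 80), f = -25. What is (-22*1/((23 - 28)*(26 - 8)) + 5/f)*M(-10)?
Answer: 4/225 ≈ 0.017778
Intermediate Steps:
M(n) = (38 + n)/(80 + n)
(-22*1/((23 - 28)*(26 - 8)) + 5/f)*M(-10) = (-22*1/((23 - 28)*(26 - 8)) + 5/(-25))*((38 - 10)/(80 - 10)) = (-22/((-5*18)) + 5*(-1/25))*(28/70) = (-22/(-90) - ⅕)*((1/70)*28) = (-22*(-1/90) - ⅕)*(⅖) = (11/45 - ⅕)*(⅖) = (2/45)*(⅖) = 4/225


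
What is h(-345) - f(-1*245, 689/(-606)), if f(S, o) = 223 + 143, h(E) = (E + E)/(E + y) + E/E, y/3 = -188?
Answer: -110365/303 ≈ -364.24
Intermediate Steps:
y = -564 (y = 3*(-188) = -564)
h(E) = 1 + 2*E/(-564 + E) (h(E) = (E + E)/(E - 564) + E/E = (2*E)/(-564 + E) + 1 = 2*E/(-564 + E) + 1 = 1 + 2*E/(-564 + E))
f(S, o) = 366
h(-345) - f(-1*245, 689/(-606)) = 3*(-188 - 345)/(-564 - 345) - 1*366 = 3*(-533)/(-909) - 366 = 3*(-1/909)*(-533) - 366 = 533/303 - 366 = -110365/303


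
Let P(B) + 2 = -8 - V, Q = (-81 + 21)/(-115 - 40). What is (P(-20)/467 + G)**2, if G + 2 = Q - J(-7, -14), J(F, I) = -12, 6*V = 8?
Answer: 202561204624/1886251761 ≈ 107.39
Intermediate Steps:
V = 4/3 (V = (1/6)*8 = 4/3 ≈ 1.3333)
Q = 12/31 (Q = -60/(-155) = -60*(-1/155) = 12/31 ≈ 0.38710)
G = 322/31 (G = -2 + (12/31 - 1*(-12)) = -2 + (12/31 + 12) = -2 + 384/31 = 322/31 ≈ 10.387)
P(B) = -34/3 (P(B) = -2 + (-8 - 1*4/3) = -2 + (-8 - 4/3) = -2 - 28/3 = -34/3)
(P(-20)/467 + G)**2 = (-34/3/467 + 322/31)**2 = (-34/3*1/467 + 322/31)**2 = (-34/1401 + 322/31)**2 = (450068/43431)**2 = 202561204624/1886251761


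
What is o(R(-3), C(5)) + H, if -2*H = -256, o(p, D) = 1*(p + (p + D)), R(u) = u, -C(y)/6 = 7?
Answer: 80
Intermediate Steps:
C(y) = -42 (C(y) = -6*7 = -42)
o(p, D) = D + 2*p (o(p, D) = 1*(p + (D + p)) = 1*(D + 2*p) = D + 2*p)
H = 128 (H = -½*(-256) = 128)
o(R(-3), C(5)) + H = (-42 + 2*(-3)) + 128 = (-42 - 6) + 128 = -48 + 128 = 80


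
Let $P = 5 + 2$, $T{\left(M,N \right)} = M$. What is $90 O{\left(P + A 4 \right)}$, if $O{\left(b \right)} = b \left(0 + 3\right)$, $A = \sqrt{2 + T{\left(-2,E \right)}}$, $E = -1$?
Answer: $1890$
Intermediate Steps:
$A = 0$ ($A = \sqrt{2 - 2} = \sqrt{0} = 0$)
$P = 7$
$O{\left(b \right)} = 3 b$ ($O{\left(b \right)} = b 3 = 3 b$)
$90 O{\left(P + A 4 \right)} = 90 \cdot 3 \left(7 + 0 \cdot 4\right) = 90 \cdot 3 \left(7 + 0\right) = 90 \cdot 3 \cdot 7 = 90 \cdot 21 = 1890$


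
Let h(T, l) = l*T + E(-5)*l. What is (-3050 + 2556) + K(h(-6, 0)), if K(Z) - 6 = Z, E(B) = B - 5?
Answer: -488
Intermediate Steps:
E(B) = -5 + B
h(T, l) = -10*l + T*l (h(T, l) = l*T + (-5 - 5)*l = T*l - 10*l = -10*l + T*l)
K(Z) = 6 + Z
(-3050 + 2556) + K(h(-6, 0)) = (-3050 + 2556) + (6 + 0*(-10 - 6)) = -494 + (6 + 0*(-16)) = -494 + (6 + 0) = -494 + 6 = -488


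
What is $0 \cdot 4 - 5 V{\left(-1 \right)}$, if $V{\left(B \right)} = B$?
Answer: $5$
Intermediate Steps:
$0 \cdot 4 - 5 V{\left(-1 \right)} = 0 \cdot 4 - -5 = 0 + 5 = 5$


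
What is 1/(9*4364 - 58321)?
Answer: -1/19045 ≈ -5.2507e-5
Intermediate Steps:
1/(9*4364 - 58321) = 1/(39276 - 58321) = 1/(-19045) = -1/19045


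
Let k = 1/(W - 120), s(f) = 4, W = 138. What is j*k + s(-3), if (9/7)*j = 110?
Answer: 709/81 ≈ 8.7531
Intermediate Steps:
j = 770/9 (j = (7/9)*110 = 770/9 ≈ 85.556)
k = 1/18 (k = 1/(138 - 120) = 1/18 ≈ 0.055556)
j*k + s(-3) = (770/9)*(1/18) + 4 = 385/81 + 4 = 709/81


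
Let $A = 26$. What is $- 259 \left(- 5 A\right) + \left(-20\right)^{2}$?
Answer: $34070$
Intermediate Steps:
$- 259 \left(- 5 A\right) + \left(-20\right)^{2} = - 259 \left(\left(-5\right) 26\right) + \left(-20\right)^{2} = \left(-259\right) \left(-130\right) + 400 = 33670 + 400 = 34070$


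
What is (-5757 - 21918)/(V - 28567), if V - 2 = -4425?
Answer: 5535/6598 ≈ 0.83889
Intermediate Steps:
V = -4423 (V = 2 - 4425 = -4423)
(-5757 - 21918)/(V - 28567) = (-5757 - 21918)/(-4423 - 28567) = -27675/(-32990) = -27675*(-1/32990) = 5535/6598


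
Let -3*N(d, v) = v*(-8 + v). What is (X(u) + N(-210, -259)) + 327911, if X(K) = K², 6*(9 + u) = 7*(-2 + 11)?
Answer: 1219449/4 ≈ 3.0486e+5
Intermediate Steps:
N(d, v) = -v*(-8 + v)/3
u = 3/2 (u = -9 + (7*(-2 + 11))/6 = -9 + (7*9)/6 = -9 + (⅙)*63 = -9 + 21/2 = 3/2 ≈ 1.5000)
(X(u) + N(-210, -259)) + 327911 = ((3/2)² + (⅓)*(-259)*(8 - 1*(-259))) + 327911 = (9/4 + (⅓)*(-259)*(8 + 259)) + 327911 = (9/4 + (⅓)*(-259)*267) + 327911 = (9/4 - 23051) + 327911 = -92195/4 + 327911 = 1219449/4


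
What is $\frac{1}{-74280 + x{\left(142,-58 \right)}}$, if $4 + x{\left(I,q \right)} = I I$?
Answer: $- \frac{1}{54120} \approx -1.8477 \cdot 10^{-5}$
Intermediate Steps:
$x{\left(I,q \right)} = -4 + I^{2}$ ($x{\left(I,q \right)} = -4 + I I = -4 + I^{2}$)
$\frac{1}{-74280 + x{\left(142,-58 \right)}} = \frac{1}{-74280 - \left(4 - 142^{2}\right)} = \frac{1}{-74280 + \left(-4 + 20164\right)} = \frac{1}{-74280 + 20160} = \frac{1}{-54120} = - \frac{1}{54120}$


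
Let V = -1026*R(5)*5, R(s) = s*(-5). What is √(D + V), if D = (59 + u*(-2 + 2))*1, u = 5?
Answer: √128309 ≈ 358.20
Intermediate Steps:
R(s) = -5*s
D = 59 (D = (59 + 5*(-2 + 2))*1 = (59 + 5*0)*1 = (59 + 0)*1 = 59*1 = 59)
V = 128250 (V = -1026*(-5*5)*5 = -(-25650)*5 = -1026*(-125) = 128250)
√(D + V) = √(59 + 128250) = √128309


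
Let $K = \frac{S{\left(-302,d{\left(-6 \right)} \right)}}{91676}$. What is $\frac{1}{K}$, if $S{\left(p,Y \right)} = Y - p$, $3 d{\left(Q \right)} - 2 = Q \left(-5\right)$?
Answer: $\frac{137514}{469} \approx 293.21$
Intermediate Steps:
$d{\left(Q \right)} = \frac{2}{3} - \frac{5 Q}{3}$ ($d{\left(Q \right)} = \frac{2}{3} + \frac{Q \left(-5\right)}{3} = \frac{2}{3} + \frac{\left(-5\right) Q}{3} = \frac{2}{3} - \frac{5 Q}{3}$)
$K = \frac{469}{137514}$ ($K = \frac{\left(\frac{2}{3} - -10\right) - -302}{91676} = \left(\left(\frac{2}{3} + 10\right) + 302\right) \frac{1}{91676} = \left(\frac{32}{3} + 302\right) \frac{1}{91676} = \frac{938}{3} \cdot \frac{1}{91676} = \frac{469}{137514} \approx 0.0034106$)
$\frac{1}{K} = \frac{1}{\frac{469}{137514}} = \frac{137514}{469}$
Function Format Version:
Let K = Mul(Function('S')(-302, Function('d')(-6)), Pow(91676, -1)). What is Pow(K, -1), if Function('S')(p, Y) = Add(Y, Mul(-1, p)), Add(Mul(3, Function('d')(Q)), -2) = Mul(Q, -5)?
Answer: Rational(137514, 469) ≈ 293.21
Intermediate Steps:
Function('d')(Q) = Add(Rational(2, 3), Mul(Rational(-5, 3), Q)) (Function('d')(Q) = Add(Rational(2, 3), Mul(Rational(1, 3), Mul(Q, -5))) = Add(Rational(2, 3), Mul(Rational(1, 3), Mul(-5, Q))) = Add(Rational(2, 3), Mul(Rational(-5, 3), Q)))
K = Rational(469, 137514) (K = Mul(Add(Add(Rational(2, 3), Mul(Rational(-5, 3), -6)), Mul(-1, -302)), Pow(91676, -1)) = Mul(Add(Add(Rational(2, 3), 10), 302), Rational(1, 91676)) = Mul(Add(Rational(32, 3), 302), Rational(1, 91676)) = Mul(Rational(938, 3), Rational(1, 91676)) = Rational(469, 137514) ≈ 0.0034106)
Pow(K, -1) = Pow(Rational(469, 137514), -1) = Rational(137514, 469)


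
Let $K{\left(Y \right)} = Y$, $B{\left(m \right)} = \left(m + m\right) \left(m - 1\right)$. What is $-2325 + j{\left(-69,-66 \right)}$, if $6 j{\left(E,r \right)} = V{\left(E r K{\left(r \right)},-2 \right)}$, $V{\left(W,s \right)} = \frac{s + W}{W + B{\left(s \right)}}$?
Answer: $- \frac{299457131}{128808} \approx -2324.8$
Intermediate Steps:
$B{\left(m \right)} = 2 m \left(-1 + m\right)$
$V{\left(W,s \right)} = \frac{W + s}{W + 2 s \left(-1 + s\right)}$ ($V{\left(W,s \right)} = \frac{s + W}{W + 2 s \left(-1 + s\right)} = \frac{W + s}{W + 2 s \left(-1 + s\right)}$)
$j{\left(E,r \right)} = \frac{-2 + E r^{2}}{6 \left(12 + E r^{2}\right)}$ ($j{\left(E,r \right)} = \frac{\frac{1}{E r r + 2 \left(-2\right) \left(-1 - 2\right)} \left(E r r - 2\right)}{6} = \frac{\frac{1}{E r^{2} + 2 \left(-2\right) \left(-3\right)} \left(E r^{2} - 2\right)}{6} = \frac{\frac{1}{E r^{2} + 12} \left(-2 + E r^{2}\right)}{6} = \frac{\frac{1}{12 + E r^{2}} \left(-2 + E r^{2}\right)}{6} = \frac{-2 + E r^{2}}{6 \left(12 + E r^{2}\right)}$)
$-2325 + j{\left(-69,-66 \right)} = -2325 + \frac{-2 - 69 \left(-66\right)^{2}}{6 \left(12 - 69 \left(-66\right)^{2}\right)} = -2325 + \frac{-2 - 300564}{6 \left(12 - 300564\right)} = -2325 + \frac{1}{6} \frac{1}{-300552} \left(-300566\right) = -2325 + \frac{1}{6} \left(- \frac{1}{300552}\right) \left(-300566\right) = -2325 + \frac{21469}{128808} = - \frac{299457131}{128808}$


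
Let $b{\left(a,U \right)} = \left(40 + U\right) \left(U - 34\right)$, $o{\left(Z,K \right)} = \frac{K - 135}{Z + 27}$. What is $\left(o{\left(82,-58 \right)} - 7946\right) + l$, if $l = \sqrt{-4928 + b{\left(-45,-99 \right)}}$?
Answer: $- \frac{866307}{109} + \sqrt{2919} \approx -7893.7$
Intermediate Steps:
$o{\left(Z,K \right)} = \frac{-135 + K}{27 + Z}$
$b{\left(a,U \right)} = \left(-34 + U\right) \left(40 + U\right)$ ($b{\left(a,U \right)} = \left(40 + U\right) \left(-34 + U\right) = \left(-34 + U\right) \left(40 + U\right)$)
$l = \sqrt{2919}$ ($l = \sqrt{-4928 + \left(-1360 + \left(-99\right)^{2} + 6 \left(-99\right)\right)} = \sqrt{-4928 - -7847} = \sqrt{-4928 + 7847} = \sqrt{2919} \approx 54.028$)
$\left(o{\left(82,-58 \right)} - 7946\right) + l = \left(\frac{-135 - 58}{27 + 82} - 7946\right) + \sqrt{2919} = \left(\frac{1}{109} \left(-193\right) - 7946\right) + \sqrt{2919} = \left(- \frac{193}{109} - 7946\right) + \sqrt{2919} = - \frac{866307}{109} + \sqrt{2919}$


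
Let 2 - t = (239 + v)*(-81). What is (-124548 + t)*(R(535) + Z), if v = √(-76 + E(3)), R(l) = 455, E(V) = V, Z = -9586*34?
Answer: 34235107703 - 26362989*I*√73 ≈ 3.4235e+10 - 2.2525e+8*I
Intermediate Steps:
Z = -325924
v = I*√73 (v = √(-76 + 3) = √(-73) = I*√73 ≈ 8.544*I)
t = 19361 + 81*I*√73 (t = 2 - (239 + I*√73)*(-81) = 2 - (-19359 - 81*I*√73) = 2 + (19359 + 81*I*√73) = 19361 + 81*I*√73 ≈ 19361.0 + 692.06*I)
(-124548 + t)*(R(535) + Z) = (-124548 + (19361 + 81*I*√73))*(455 - 325924) = (-105187 + 81*I*√73)*(-325469) = 34235107703 - 26362989*I*√73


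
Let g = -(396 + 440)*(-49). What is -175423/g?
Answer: -175423/40964 ≈ -4.2824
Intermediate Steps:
g = 40964 (g = -836*(-49) = -1*(-40964) = 40964)
-175423/g = -175423/40964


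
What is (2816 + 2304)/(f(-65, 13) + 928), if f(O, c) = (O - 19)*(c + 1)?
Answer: -640/31 ≈ -20.645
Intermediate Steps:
f(O, c) = (1 + c)*(-19 + O) (f(O, c) = (-19 + O)*(1 + c) = (1 + c)*(-19 + O))
(2816 + 2304)/(f(-65, 13) + 928) = (2816 + 2304)/((-19 - 65 - 19*13 - 65*13) + 928) = 5120/((-19 - 65 - 247 - 845) + 928) = 5120/(-1176 + 928) = 5120/(-248) = 5120*(-1/248) = -640/31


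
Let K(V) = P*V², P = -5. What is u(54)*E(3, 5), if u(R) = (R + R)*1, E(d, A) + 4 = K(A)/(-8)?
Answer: 2511/2 ≈ 1255.5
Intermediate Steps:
K(V) = -5*V²
E(d, A) = -4 + 5*A²/8 (E(d, A) = -4 - 5*A²/(-8) = -4 - 5*A²*(-⅛) = -4 + 5*A²/8)
u(R) = 2*R (u(R) = (2*R)*1 = 2*R)
u(54)*E(3, 5) = (2*54)*(-4 + (5/8)*5²) = 108*(-4 + (5/8)*25) = 108*(-4 + 125/8) = 108*(93/8) = 2511/2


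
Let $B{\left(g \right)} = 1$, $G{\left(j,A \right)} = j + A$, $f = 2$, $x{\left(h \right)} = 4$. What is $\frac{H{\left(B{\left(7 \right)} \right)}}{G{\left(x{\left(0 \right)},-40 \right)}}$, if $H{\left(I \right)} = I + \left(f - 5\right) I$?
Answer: $\frac{1}{18} \approx 0.055556$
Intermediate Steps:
$G{\left(j,A \right)} = A + j$
$H{\left(I \right)} = - 2 I$ ($H{\left(I \right)} = I + \left(2 - 5\right) I = I - 3 I = - 2 I$)
$\frac{H{\left(B{\left(7 \right)} \right)}}{G{\left(x{\left(0 \right)},-40 \right)}} = \frac{\left(-2\right) 1}{-40 + 4} = - \frac{2}{-36} = \left(-2\right) \left(- \frac{1}{36}\right) = \frac{1}{18}$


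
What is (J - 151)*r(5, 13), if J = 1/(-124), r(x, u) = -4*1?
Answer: 18725/31 ≈ 604.03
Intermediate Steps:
r(x, u) = -4
J = -1/124 ≈ -0.0080645
(J - 151)*r(5, 13) = (-1/124 - 151)*(-4) = -18725/124*(-4) = 18725/31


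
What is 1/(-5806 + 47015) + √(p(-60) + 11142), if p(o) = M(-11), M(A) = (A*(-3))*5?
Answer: 1/41209 + √11307 ≈ 106.33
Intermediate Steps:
M(A) = -15*A (M(A) = -3*A*5 = -15*A)
p(o) = 165 (p(o) = -15*(-11) = 165)
1/(-5806 + 47015) + √(p(-60) + 11142) = 1/(-5806 + 47015) + √(165 + 11142) = 1/41209 + √11307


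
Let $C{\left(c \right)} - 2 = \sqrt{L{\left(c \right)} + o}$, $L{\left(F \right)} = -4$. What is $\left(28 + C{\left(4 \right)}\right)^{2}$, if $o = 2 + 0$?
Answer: $\left(30 + i \sqrt{2}\right)^{2} \approx 898.0 + 84.853 i$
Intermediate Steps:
$o = 2$
$C{\left(c \right)} = 2 + i \sqrt{2}$ ($C{\left(c \right)} = 2 + \sqrt{-4 + 2} = 2 + \sqrt{-2} = 2 + i \sqrt{2}$)
$\left(28 + C{\left(4 \right)}\right)^{2} = \left(28 + \left(2 + i \sqrt{2}\right)\right)^{2} = \left(30 + i \sqrt{2}\right)^{2}$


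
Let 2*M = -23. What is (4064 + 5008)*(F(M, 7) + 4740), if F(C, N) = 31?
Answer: 43282512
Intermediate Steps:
M = -23/2 (M = (½)*(-23) = -23/2 ≈ -11.500)
(4064 + 5008)*(F(M, 7) + 4740) = (4064 + 5008)*(31 + 4740) = 9072*4771 = 43282512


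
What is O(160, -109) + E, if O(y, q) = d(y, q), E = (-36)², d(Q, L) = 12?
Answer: 1308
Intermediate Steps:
E = 1296
O(y, q) = 12
O(160, -109) + E = 12 + 1296 = 1308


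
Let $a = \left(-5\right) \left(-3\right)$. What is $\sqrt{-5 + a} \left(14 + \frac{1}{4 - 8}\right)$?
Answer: $\frac{55 \sqrt{10}}{4} \approx 43.481$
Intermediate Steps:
$a = 15$
$\sqrt{-5 + a} \left(14 + \frac{1}{4 - 8}\right) = \sqrt{-5 + 15} \left(14 + \frac{1}{4 - 8}\right) = \sqrt{10} \left(14 + \frac{1}{-4}\right) = \sqrt{10} \left(14 - \frac{1}{4}\right) = \sqrt{10} \cdot \frac{55}{4} = \frac{55 \sqrt{10}}{4}$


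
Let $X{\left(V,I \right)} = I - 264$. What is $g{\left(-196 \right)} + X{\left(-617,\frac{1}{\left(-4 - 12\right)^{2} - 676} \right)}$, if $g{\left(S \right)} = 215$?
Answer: $- \frac{20581}{420} \approx -49.002$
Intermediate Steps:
$X{\left(V,I \right)} = -264 + I$
$g{\left(-196 \right)} + X{\left(-617,\frac{1}{\left(-4 - 12\right)^{2} - 676} \right)} = 215 - \left(264 - \frac{1}{\left(-4 - 12\right)^{2} - 676}\right) = 215 - \left(264 - \frac{1}{\left(-16\right)^{2} - 676}\right) = 215 - \left(264 - \frac{1}{256 - 676}\right) = 215 - \left(264 - \frac{1}{-420}\right) = 215 - \frac{110881}{420} = - \frac{20581}{420}$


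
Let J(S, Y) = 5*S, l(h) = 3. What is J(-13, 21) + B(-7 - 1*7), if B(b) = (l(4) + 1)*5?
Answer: -45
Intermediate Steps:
B(b) = 20 (B(b) = (3 + 1)*5 = 4*5 = 20)
J(-13, 21) + B(-7 - 1*7) = 5*(-13) + 20 = -65 + 20 = -45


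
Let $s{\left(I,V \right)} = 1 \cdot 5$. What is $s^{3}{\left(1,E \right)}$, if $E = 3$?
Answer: $125$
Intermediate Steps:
$s{\left(I,V \right)} = 5$
$s^{3}{\left(1,E \right)} = 5^{3} = 125$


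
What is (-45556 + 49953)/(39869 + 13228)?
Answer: 4397/53097 ≈ 0.082811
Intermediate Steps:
(-45556 + 49953)/(39869 + 13228) = 4397/53097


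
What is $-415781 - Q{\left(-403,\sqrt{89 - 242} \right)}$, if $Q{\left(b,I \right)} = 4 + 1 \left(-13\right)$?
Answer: $-415772$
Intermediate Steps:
$Q{\left(b,I \right)} = -9$ ($Q{\left(b,I \right)} = 4 - 13 = -9$)
$-415781 - Q{\left(-403,\sqrt{89 - 242} \right)} = -415781 - -9 = -415781 + 9 = -415772$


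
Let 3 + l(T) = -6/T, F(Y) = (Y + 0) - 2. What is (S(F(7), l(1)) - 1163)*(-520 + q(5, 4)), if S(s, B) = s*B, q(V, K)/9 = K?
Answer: 584672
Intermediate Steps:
q(V, K) = 9*K
F(Y) = -2 + Y (F(Y) = Y - 2 = -2 + Y)
l(T) = -3 - 6/T
S(s, B) = B*s
(S(F(7), l(1)) - 1163)*(-520 + q(5, 4)) = ((-3 - 6/1)*(-2 + 7) - 1163)*(-520 + 9*4) = ((-3 - 6*1)*5 - 1163)*(-520 + 36) = ((-3 - 6)*5 - 1163)*(-484) = (-9*5 - 1163)*(-484) = (-45 - 1163)*(-484) = -1208*(-484) = 584672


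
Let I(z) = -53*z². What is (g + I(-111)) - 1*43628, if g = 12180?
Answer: -684461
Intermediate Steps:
(g + I(-111)) - 1*43628 = (12180 - 53*(-111)²) - 1*43628 = (12180 - 53*12321) - 43628 = (12180 - 653013) - 43628 = -640833 - 43628 = -684461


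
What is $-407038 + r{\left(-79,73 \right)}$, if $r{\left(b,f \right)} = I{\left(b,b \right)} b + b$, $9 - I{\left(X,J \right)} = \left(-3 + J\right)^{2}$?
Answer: $123368$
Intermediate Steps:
$I{\left(X,J \right)} = 9 - \left(-3 + J\right)^{2}$
$r{\left(b,f \right)} = b + b^{2} \left(6 - b\right)$ ($r{\left(b,f \right)} = b \left(6 - b\right) b + b = b^{2} \left(6 - b\right) + b = b + b^{2} \left(6 - b\right)$)
$-407038 + r{\left(-79,73 \right)} = -407038 - - 79 \left(-1 - 79 \left(-6 - 79\right)\right) = -407038 - - 79 \left(-1 - -6715\right) = -407038 - - 79 \left(-1 + 6715\right) = -407038 - \left(-79\right) 6714 = -407038 + 530406 = 123368$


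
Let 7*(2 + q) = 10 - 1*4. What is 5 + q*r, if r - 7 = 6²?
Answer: -309/7 ≈ -44.143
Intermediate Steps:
r = 43 (r = 7 + 6² = 7 + 36 = 43)
q = -8/7 (q = -2 + (10 - 1*4)/7 = -2 + (10 - 4)/7 = -2 + (⅐)*6 = -2 + 6/7 = -8/7 ≈ -1.1429)
5 + q*r = 5 - 8/7*43 = 5 - 344/7 = -309/7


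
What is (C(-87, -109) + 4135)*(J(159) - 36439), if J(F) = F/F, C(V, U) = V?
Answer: -147501024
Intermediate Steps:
J(F) = 1
(C(-87, -109) + 4135)*(J(159) - 36439) = (-87 + 4135)*(1 - 36439) = 4048*(-36438) = -147501024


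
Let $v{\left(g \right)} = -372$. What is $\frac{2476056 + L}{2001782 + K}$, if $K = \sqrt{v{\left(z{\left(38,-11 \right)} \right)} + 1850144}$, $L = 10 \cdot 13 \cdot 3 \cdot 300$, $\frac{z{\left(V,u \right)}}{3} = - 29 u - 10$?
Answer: $\frac{648841603224}{500891165719} - \frac{648264 \sqrt{462443}}{500891165719} \approx 1.2945$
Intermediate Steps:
$z{\left(V,u \right)} = -30 - 87 u$ ($z{\left(V,u \right)} = 3 \left(- 29 u - 10\right) = 3 \left(-10 - 29 u\right) = -30 - 87 u$)
$L = 117000$ ($L = 130 \cdot 3 \cdot 300 = 390 \cdot 300 = 117000$)
$K = 2 \sqrt{462443}$ ($K = \sqrt{-372 + 1850144} = \sqrt{1849772} = 2 \sqrt{462443} \approx 1360.1$)
$\frac{2476056 + L}{2001782 + K} = \frac{2476056 + 117000}{2001782 + 2 \sqrt{462443}} = \frac{2593056}{2001782 + 2 \sqrt{462443}}$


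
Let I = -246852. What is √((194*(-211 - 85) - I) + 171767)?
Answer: √361195 ≈ 601.00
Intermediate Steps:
√((194*(-211 - 85) - I) + 171767) = √((194*(-211 - 85) - 1*(-246852)) + 171767) = √((194*(-296) + 246852) + 171767) = √((-57424 + 246852) + 171767) = √(189428 + 171767) = √361195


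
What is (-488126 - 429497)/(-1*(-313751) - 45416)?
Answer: -917623/268335 ≈ -3.4197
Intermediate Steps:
(-488126 - 429497)/(-1*(-313751) - 45416) = -917623/(313751 - 45416) = -917623/268335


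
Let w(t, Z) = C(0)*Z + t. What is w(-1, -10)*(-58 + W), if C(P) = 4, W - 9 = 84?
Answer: -1435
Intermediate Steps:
W = 93 (W = 9 + 84 = 93)
w(t, Z) = t + 4*Z (w(t, Z) = 4*Z + t = t + 4*Z)
w(-1, -10)*(-58 + W) = (-1 + 4*(-10))*(-58 + 93) = (-1 - 40)*35 = -41*35 = -1435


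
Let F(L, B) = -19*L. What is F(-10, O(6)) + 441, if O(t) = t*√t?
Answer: 631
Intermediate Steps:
O(t) = t^(3/2)
F(-10, O(6)) + 441 = -19*(-10) + 441 = 190 + 441 = 631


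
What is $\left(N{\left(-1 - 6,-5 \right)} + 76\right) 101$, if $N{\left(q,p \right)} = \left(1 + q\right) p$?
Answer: $10706$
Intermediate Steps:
$N{\left(q,p \right)} = p \left(1 + q\right)$
$\left(N{\left(-1 - 6,-5 \right)} + 76\right) 101 = \left(- 5 \left(1 - 7\right) + 76\right) 101 = \left(\left(-5\right) \left(-6\right) + 76\right) 101 = \left(30 + 76\right) 101 = 106 \cdot 101 = 10706$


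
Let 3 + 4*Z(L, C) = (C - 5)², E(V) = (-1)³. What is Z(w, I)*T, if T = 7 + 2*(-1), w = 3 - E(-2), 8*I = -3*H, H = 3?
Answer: 11045/256 ≈ 43.145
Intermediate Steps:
E(V) = -1
I = -9/8 (I = (-3*3)/8 = (⅛)*(-9) = -9/8 ≈ -1.1250)
w = 4 (w = 3 - 1*(-1) = 3 + 1 = 4)
T = 5 (T = 7 - 2 = 5)
Z(L, C) = -¾ + (-5 + C)²/4 (Z(L, C) = -¾ + (C - 5)²/4 = -¾ + (-5 + C)²/4)
Z(w, I)*T = (-¾ + (-5 - 9/8)²/4)*5 = (-¾ + (-49/8)²/4)*5 = (-¾ + (¼)*(2401/64))*5 = (-¾ + 2401/256)*5 = (2209/256)*5 = 11045/256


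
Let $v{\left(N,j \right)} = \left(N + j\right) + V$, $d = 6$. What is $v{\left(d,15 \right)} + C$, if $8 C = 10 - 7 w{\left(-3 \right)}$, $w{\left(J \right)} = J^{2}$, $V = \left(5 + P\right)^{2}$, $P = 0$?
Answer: $\frac{315}{8} \approx 39.375$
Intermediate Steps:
$V = 25$ ($V = \left(5 + 0\right)^{2} = 5^{2} = 25$)
$v{\left(N,j \right)} = 25 + N + j$ ($v{\left(N,j \right)} = \left(N + j\right) + 25 = 25 + N + j$)
$C = - \frac{53}{8}$ ($C = \frac{10 - 7 \left(-3\right)^{2}}{8} = \frac{10 - 63}{8} = \frac{1}{8} \left(-53\right) = - \frac{53}{8} \approx -6.625$)
$v{\left(d,15 \right)} + C = \left(25 + 6 + 15\right) - \frac{53}{8} = 46 - \frac{53}{8} = \frac{315}{8}$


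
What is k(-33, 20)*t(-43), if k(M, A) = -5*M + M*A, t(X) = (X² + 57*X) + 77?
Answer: 259875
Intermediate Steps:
t(X) = 77 + X² + 57*X
k(M, A) = -5*M + A*M
k(-33, 20)*t(-43) = (-33*(-5 + 20))*(77 + (-43)² + 57*(-43)) = (-33*15)*(77 + 1849 - 2451) = -495*(-525) = 259875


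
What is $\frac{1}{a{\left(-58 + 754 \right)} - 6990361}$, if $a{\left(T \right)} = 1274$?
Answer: $- \frac{1}{6989087} \approx -1.4308 \cdot 10^{-7}$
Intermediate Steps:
$\frac{1}{a{\left(-58 + 754 \right)} - 6990361} = \frac{1}{1274 - 6990361} = \frac{1}{-6989087} = - \frac{1}{6989087}$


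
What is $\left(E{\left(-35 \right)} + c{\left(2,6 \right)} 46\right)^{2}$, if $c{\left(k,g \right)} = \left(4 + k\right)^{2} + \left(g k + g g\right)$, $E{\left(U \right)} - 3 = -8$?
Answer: $14891881$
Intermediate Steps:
$E{\left(U \right)} = -5$ ($E{\left(U \right)} = 3 - 8 = -5$)
$c{\left(k,g \right)} = g^{2} + \left(4 + k\right)^{2} + g k$ ($c{\left(k,g \right)} = \left(4 + k\right)^{2} + \left(g k + g^{2}\right) = \left(4 + k\right)^{2} + \left(g^{2} + g k\right) = g^{2} + \left(4 + k\right)^{2} + g k$)
$\left(E{\left(-35 \right)} + c{\left(2,6 \right)} 46\right)^{2} = \left(-5 + \left(6^{2} + \left(4 + 2\right)^{2} + 6 \cdot 2\right) 46\right)^{2} = \left(-5 + \left(36 + 6^{2} + 12\right) 46\right)^{2} = \left(-5 + \left(36 + 36 + 12\right) 46\right)^{2} = \left(-5 + 84 \cdot 46\right)^{2} = \left(-5 + 3864\right)^{2} = 3859^{2} = 14891881$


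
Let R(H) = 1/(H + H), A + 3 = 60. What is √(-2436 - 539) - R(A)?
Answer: -1/114 + 5*I*√119 ≈ -0.0087719 + 54.544*I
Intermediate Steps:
A = 57 (A = -3 + 60 = 57)
R(H) = 1/(2*H)
√(-2436 - 539) - R(A) = √(-2436 - 539) - 1/(2*57) = √(-2975) - 1/(2*57) = 5*I*√119 - 1*1/114 = 5*I*√119 - 1/114 = -1/114 + 5*I*√119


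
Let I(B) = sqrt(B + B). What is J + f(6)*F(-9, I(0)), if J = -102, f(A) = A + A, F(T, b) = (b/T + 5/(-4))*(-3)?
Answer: -57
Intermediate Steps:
I(B) = sqrt(2)*sqrt(B) (I(B) = sqrt(2*B) = sqrt(2)*sqrt(B))
F(T, b) = 15/4 - 3*b/T (F(T, b) = (b/T + 5*(-1/4))*(-3) = (b/T - 5/4)*(-3) = (-5/4 + b/T)*(-3) = 15/4 - 3*b/T)
f(A) = 2*A
J + f(6)*F(-9, I(0)) = -102 + (2*6)*(15/4 - 3*sqrt(2)*sqrt(0)/(-9)) = -102 + 12*(15/4 - 3*sqrt(2)*0*(-1/9)) = -102 + 12*(15/4 - 3*0*(-1/9)) = -102 + 12*(15/4 + 0) = -102 + 12*(15/4) = -102 + 45 = -57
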